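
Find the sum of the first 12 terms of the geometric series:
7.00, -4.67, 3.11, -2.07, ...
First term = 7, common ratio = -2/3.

Sₙ = a(1 - rⁿ) / (1 - r)
S_12 = 7(1 - (-2/3)^12) / (1 - (-2/3))
S_12 = 7(1 - (4096/531441)) / (5/3)
S_12 = 738283/177147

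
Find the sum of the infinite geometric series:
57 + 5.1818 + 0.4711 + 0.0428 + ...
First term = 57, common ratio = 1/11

For |r| < 1, S = a / (1 - r)
S = 57 / (1 - (1/11))
S = 57 / (10/11)
S = 627/10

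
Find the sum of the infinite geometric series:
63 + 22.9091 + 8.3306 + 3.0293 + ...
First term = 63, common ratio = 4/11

For |r| < 1, S = a / (1 - r)
S = 63 / (1 - (4/11))
S = 63 / (7/11)
S = 99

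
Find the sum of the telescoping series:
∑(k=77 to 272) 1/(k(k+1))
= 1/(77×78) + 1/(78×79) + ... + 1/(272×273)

Partial fractions: 1/(k(k+1)) = 1/k - 1/(k+1)
The series telescopes:
= (1/77 - 1/78) + (1/78 - 1/79) + ... + (1/272 - 1/273)
= 1/77 - 1/273
= 4/429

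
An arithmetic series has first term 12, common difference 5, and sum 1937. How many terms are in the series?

Using S = n/2 × [2a + (n-1)d]
1937 = n/2 × [2(12) + (n-1)(5)]
1937 = n/2 × [24 + 5n - 5]
3874 = n × [19 + 5n]
5n² + (19)n - 3874 = 0
Discriminant: Δ = (19)² - 4(5)(-3874) = 361 + 77480 = 77841
√Δ = 279
n = [-(19) + √Δ] / (2·5) = (-19 + 279) / 10 = 260 / 10 = 26
(The negative root is discarded since n must be a positive integer.)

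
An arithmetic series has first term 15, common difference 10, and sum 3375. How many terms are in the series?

Using S = n/2 × [2a + (n-1)d]
3375 = n/2 × [2(15) + (n-1)(10)]
3375 = n/2 × [30 + 10n - 10]
6750 = n × [20 + 10n]
10n² + (20)n - 6750 = 0
Discriminant: Δ = (20)² - 4(10)(-6750) = 400 + 270000 = 270400
√Δ = 520
n = [-(20) + √Δ] / (2·10) = (-20 + 520) / 20 = 500 / 20 = 25
(The negative root is discarded since n must be a positive integer.)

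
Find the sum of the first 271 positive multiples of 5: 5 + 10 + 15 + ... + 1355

Factor out 5: = 5(1 + 2 + ... + 271) = 5 × n(n+1)/2
= 5 × 271×272/2
= 5 × 36856
= 184280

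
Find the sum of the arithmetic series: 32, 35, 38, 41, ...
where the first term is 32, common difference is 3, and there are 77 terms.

Sₙ = n/2 × (first + last)
Last term = a + (n-1)d = 32 + (77-1)×3 = 260
S_77 = 77/2 × (32 + 260)
S_77 = 77/2 × 292 = 11242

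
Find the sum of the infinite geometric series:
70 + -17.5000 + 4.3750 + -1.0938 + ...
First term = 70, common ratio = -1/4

For |r| < 1, S = a / (1 - r)
S = 70 / (1 - (-1/4))
S = 70 / (5/4)
S = 56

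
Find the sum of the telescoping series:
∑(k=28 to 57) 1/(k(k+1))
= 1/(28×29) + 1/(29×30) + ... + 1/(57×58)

Partial fractions: 1/(k(k+1)) = 1/k - 1/(k+1)
The series telescopes:
= (1/28 - 1/29) + (1/29 - 1/30) + ... + (1/57 - 1/58)
= 1/28 - 1/58
= 15/812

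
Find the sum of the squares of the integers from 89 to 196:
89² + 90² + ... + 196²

Use ∑_{k=1}^{n} k² = n(n+1)(2n+1)/6, then subtract the first 88 terms.
∑_{k=1}^{196} k² = 196×197×393/6 = 2529086
∑_{k=1}^{88} k² = 88×89×177/6 = 231044
∑_{k=89}^{196} k² = 2529086 - 231044 = 2298042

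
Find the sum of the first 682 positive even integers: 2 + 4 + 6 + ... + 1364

Sum of first n even numbers = n(n+1)
= 682×683
= 465806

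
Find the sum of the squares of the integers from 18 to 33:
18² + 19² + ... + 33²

Use ∑_{k=1}^{n} k² = n(n+1)(2n+1)/6, then subtract the first 17 terms.
∑_{k=1}^{33} k² = 33×34×67/6 = 12529
∑_{k=1}^{17} k² = 17×18×35/6 = 1785
∑_{k=18}^{33} k² = 12529 - 1785 = 10744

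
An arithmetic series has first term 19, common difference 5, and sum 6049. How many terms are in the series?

Using S = n/2 × [2a + (n-1)d]
6049 = n/2 × [2(19) + (n-1)(5)]
6049 = n/2 × [38 + 5n - 5]
12098 = n × [33 + 5n]
5n² + (33)n - 12098 = 0
Discriminant: Δ = (33)² - 4(5)(-12098) = 1089 + 241960 = 243049
√Δ = 493
n = [-(33) + √Δ] / (2·5) = (-33 + 493) / 10 = 460 / 10 = 46
(The negative root is discarded since n must be a positive integer.)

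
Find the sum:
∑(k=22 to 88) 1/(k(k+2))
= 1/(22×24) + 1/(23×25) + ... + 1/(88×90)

Partial fractions: 1/(k(k+2)) = (1/2)[1/k - 1/(k+2)]
Telescoping leaves the first two and last two terms:
= (1/2)[1/22 + 1/23 - 1/89 - 1/90]
= 67469/2026530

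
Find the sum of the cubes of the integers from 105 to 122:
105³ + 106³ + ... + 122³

Use ∑_{k=1}^{n} k³ = [n(n+1)/2]², then subtract the first 104 terms.
∑_{k=1}^{122} k³ = [122×123/2]² = 7503² = 56295009
∑_{k=1}^{104} k³ = [104×105/2]² = 5460² = 29811600
∑_{k=105}^{122} k³ = 56295009 - 29811600 = 26483409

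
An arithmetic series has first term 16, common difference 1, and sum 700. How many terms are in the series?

Using S = n/2 × [2a + (n-1)d]
700 = n/2 × [2(16) + (n-1)(1)]
700 = n/2 × [32 + 1n - 1]
1400 = n × [31 + 1n]
1n² + (31)n - 1400 = 0
Discriminant: Δ = (31)² - 4(1)(-1400) = 961 + 5600 = 6561
√Δ = 81
n = [-(31) + √Δ] / (2·1) = (-31 + 81) / 2 = 50 / 2 = 25
(The negative root is discarded since n must be a positive integer.)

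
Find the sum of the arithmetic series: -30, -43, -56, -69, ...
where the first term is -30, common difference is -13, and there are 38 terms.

Sₙ = n/2 × (first + last)
Last term = a + (n-1)d = -30 + (38-1)×(-13) = -511
S_38 = 38/2 × (-30 + (-511))
S_38 = 38/2 × (-541) = -10279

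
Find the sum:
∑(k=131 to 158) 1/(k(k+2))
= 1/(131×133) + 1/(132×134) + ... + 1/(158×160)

Partial fractions: 1/(k(k+2)) = (1/2)[1/k - 1/(k+2)]
Telescoping leaves the first two and last two terms:
= (1/2)[1/131 + 1/132 - 1/159 - 1/160]
= 32627/24439360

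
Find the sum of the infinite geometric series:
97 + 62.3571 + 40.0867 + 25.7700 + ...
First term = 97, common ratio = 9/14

For |r| < 1, S = a / (1 - r)
S = 97 / (1 - (9/14))
S = 97 / (5/14)
S = 1358/5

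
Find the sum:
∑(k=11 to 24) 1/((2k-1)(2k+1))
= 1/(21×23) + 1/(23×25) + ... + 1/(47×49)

Partial fractions: 1/((2k-1)(2k+1)) = (1/2)[1/(2k-1) - 1/(2k+1)]
The series telescopes:
= (1/2)[1/21 - 1/49]
= 2/147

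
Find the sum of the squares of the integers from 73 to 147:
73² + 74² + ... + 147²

Use ∑_{k=1}^{n} k² = n(n+1)(2n+1)/6, then subtract the first 72 terms.
∑_{k=1}^{147} k² = 147×148×295/6 = 1069670
∑_{k=1}^{72} k² = 72×73×145/6 = 127020
∑_{k=73}^{147} k² = 1069670 - 127020 = 942650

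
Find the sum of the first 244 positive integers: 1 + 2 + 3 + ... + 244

Formula: ∑k = n(n+1)/2
= 244×245/2
= 59780/2
= 29890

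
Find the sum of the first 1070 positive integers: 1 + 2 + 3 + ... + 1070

Formula: ∑k = n(n+1)/2
= 1070×1071/2
= 1145970/2
= 572985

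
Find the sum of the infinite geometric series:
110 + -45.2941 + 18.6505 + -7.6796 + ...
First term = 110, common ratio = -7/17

For |r| < 1, S = a / (1 - r)
S = 110 / (1 - (-7/17))
S = 110 / (24/17)
S = 935/12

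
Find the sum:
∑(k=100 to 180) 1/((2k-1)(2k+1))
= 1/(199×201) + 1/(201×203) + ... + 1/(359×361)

Partial fractions: 1/((2k-1)(2k+1)) = (1/2)[1/(2k-1) - 1/(2k+1)]
The series telescopes:
= (1/2)[1/199 - 1/361]
= 81/71839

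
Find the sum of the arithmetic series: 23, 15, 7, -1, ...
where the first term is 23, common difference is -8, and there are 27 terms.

Sₙ = n/2 × (first + last)
Last term = a + (n-1)d = 23 + (27-1)×(-8) = -185
S_27 = 27/2 × (23 + (-185))
S_27 = 27/2 × (-162) = -2187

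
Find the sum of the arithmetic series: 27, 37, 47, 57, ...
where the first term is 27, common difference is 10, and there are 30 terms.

Sₙ = n/2 × (first + last)
Last term = a + (n-1)d = 27 + (30-1)×10 = 317
S_30 = 30/2 × (27 + 317)
S_30 = 30/2 × 344 = 5160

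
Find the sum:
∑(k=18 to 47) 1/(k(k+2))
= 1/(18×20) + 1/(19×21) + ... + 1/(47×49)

Partial fractions: 1/(k(k+2)) = (1/2)[1/k - 1/(k+2)]
Telescoping leaves the first two and last two terms:
= (1/2)[1/18 + 1/19 - 1/48 - 1/49]
= 8975/268128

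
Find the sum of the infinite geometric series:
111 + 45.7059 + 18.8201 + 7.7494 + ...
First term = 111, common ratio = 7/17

For |r| < 1, S = a / (1 - r)
S = 111 / (1 - (7/17))
S = 111 / (10/17)
S = 1887/10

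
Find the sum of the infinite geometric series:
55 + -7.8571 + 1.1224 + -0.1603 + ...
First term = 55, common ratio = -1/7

For |r| < 1, S = a / (1 - r)
S = 55 / (1 - (-1/7))
S = 55 / (8/7)
S = 385/8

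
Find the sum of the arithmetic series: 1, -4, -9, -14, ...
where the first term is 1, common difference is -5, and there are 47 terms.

Sₙ = n/2 × (first + last)
Last term = a + (n-1)d = 1 + (47-1)×(-5) = -229
S_47 = 47/2 × (1 + (-229))
S_47 = 47/2 × (-228) = -5358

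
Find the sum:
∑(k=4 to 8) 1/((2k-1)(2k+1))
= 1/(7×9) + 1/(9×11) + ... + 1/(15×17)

Partial fractions: 1/((2k-1)(2k+1)) = (1/2)[1/(2k-1) - 1/(2k+1)]
The series telescopes:
= (1/2)[1/7 - 1/17]
= 5/119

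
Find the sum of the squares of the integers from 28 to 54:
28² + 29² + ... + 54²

Use ∑_{k=1}^{n} k² = n(n+1)(2n+1)/6, then subtract the first 27 terms.
∑_{k=1}^{54} k² = 54×55×109/6 = 53955
∑_{k=1}^{27} k² = 27×28×55/6 = 6930
∑_{k=28}^{54} k² = 53955 - 6930 = 47025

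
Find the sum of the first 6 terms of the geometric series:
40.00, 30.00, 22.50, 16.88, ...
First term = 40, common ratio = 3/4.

Sₙ = a(1 - rⁿ) / (1 - r)
S_6 = 40(1 - (3/4)^6) / (1 - (3/4))
S_6 = 40(1 - (729/4096)) / (1/4)
S_6 = 16835/128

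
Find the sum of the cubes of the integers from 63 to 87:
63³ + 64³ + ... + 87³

Use ∑_{k=1}^{n} k³ = [n(n+1)/2]², then subtract the first 62 terms.
∑_{k=1}^{87} k³ = [87×88/2]² = 3828² = 14653584
∑_{k=1}^{62} k³ = [62×63/2]² = 1953² = 3814209
∑_{k=63}^{87} k³ = 14653584 - 3814209 = 10839375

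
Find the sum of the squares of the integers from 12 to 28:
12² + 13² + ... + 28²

Use ∑_{k=1}^{n} k² = n(n+1)(2n+1)/6, then subtract the first 11 terms.
∑_{k=1}^{28} k² = 28×29×57/6 = 7714
∑_{k=1}^{11} k² = 11×12×23/6 = 506
∑_{k=12}^{28} k² = 7714 - 506 = 7208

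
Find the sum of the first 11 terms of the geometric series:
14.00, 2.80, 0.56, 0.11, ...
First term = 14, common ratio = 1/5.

Sₙ = a(1 - rⁿ) / (1 - r)
S_11 = 14(1 - (1/5)^11) / (1 - (1/5))
S_11 = 14(1 - (1/48828125)) / (4/5)
S_11 = 170898434/9765625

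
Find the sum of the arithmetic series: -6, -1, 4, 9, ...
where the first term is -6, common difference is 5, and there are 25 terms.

Sₙ = n/2 × (first + last)
Last term = a + (n-1)d = -6 + (25-1)×5 = 114
S_25 = 25/2 × (-6 + 114)
S_25 = 25/2 × 108 = 1350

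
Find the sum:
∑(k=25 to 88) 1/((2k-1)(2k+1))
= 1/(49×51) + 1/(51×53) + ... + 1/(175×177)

Partial fractions: 1/((2k-1)(2k+1)) = (1/2)[1/(2k-1) - 1/(2k+1)]
The series telescopes:
= (1/2)[1/49 - 1/177]
= 64/8673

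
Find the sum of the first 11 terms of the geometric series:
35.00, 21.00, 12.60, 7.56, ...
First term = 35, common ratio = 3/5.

Sₙ = a(1 - rⁿ) / (1 - r)
S_11 = 35(1 - (3/5)^11) / (1 - (3/5))
S_11 = 35(1 - (177147/48828125)) / (2/5)
S_11 = 170278423/1953125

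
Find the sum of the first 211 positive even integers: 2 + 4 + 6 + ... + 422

Sum of first n even numbers = n(n+1)
= 211×212
= 44732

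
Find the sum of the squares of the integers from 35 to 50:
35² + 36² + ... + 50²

Use ∑_{k=1}^{n} k² = n(n+1)(2n+1)/6, then subtract the first 34 terms.
∑_{k=1}^{50} k² = 50×51×101/6 = 42925
∑_{k=1}^{34} k² = 34×35×69/6 = 13685
∑_{k=35}^{50} k² = 42925 - 13685 = 29240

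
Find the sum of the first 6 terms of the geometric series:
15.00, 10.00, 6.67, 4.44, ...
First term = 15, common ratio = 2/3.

Sₙ = a(1 - rⁿ) / (1 - r)
S_6 = 15(1 - (2/3)^6) / (1 - (2/3))
S_6 = 15(1 - (64/729)) / (1/3)
S_6 = 3325/81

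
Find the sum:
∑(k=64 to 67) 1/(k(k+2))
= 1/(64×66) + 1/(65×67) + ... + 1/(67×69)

Partial fractions: 1/(k(k+2)) = (1/2)[1/k - 1/(k+2)]
Telescoping leaves the first two and last two terms:
= (1/2)[1/64 + 1/65 - 1/68 - 1/69]
= 8837/9759360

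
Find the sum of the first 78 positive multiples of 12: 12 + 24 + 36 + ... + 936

Factor out 12: = 12(1 + 2 + ... + 78) = 12 × n(n+1)/2
= 12 × 78×79/2
= 12 × 3081
= 36972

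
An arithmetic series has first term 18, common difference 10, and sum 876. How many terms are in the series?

Using S = n/2 × [2a + (n-1)d]
876 = n/2 × [2(18) + (n-1)(10)]
876 = n/2 × [36 + 10n - 10]
1752 = n × [26 + 10n]
10n² + (26)n - 1752 = 0
Discriminant: Δ = (26)² - 4(10)(-1752) = 676 + 70080 = 70756
√Δ = 266
n = [-(26) + √Δ] / (2·10) = (-26 + 266) / 20 = 240 / 20 = 12
(The negative root is discarded since n must be a positive integer.)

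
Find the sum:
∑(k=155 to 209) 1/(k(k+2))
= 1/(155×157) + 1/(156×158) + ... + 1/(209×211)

Partial fractions: 1/(k(k+2)) = (1/2)[1/k - 1/(k+2)]
Telescoping leaves the first two and last two terms:
= (1/2)[1/155 + 1/156 - 1/210 - 1/211]
= 40007/23809240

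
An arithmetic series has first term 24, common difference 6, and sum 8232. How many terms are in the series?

Using S = n/2 × [2a + (n-1)d]
8232 = n/2 × [2(24) + (n-1)(6)]
8232 = n/2 × [48 + 6n - 6]
16464 = n × [42 + 6n]
6n² + (42)n - 16464 = 0
Discriminant: Δ = (42)² - 4(6)(-16464) = 1764 + 395136 = 396900
√Δ = 630
n = [-(42) + √Δ] / (2·6) = (-42 + 630) / 12 = 588 / 12 = 49
(The negative root is discarded since n must be a positive integer.)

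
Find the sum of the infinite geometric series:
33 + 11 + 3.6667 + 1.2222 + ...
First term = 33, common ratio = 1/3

For |r| < 1, S = a / (1 - r)
S = 33 / (1 - (1/3))
S = 33 / (2/3)
S = 99/2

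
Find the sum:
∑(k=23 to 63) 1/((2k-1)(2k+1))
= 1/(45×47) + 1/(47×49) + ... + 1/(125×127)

Partial fractions: 1/((2k-1)(2k+1)) = (1/2)[1/(2k-1) - 1/(2k+1)]
The series telescopes:
= (1/2)[1/45 - 1/127]
= 41/5715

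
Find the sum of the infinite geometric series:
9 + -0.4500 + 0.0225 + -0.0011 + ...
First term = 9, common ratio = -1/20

For |r| < 1, S = a / (1 - r)
S = 9 / (1 - (-1/20))
S = 9 / (21/20)
S = 60/7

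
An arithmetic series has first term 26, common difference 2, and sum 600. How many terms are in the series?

Using S = n/2 × [2a + (n-1)d]
600 = n/2 × [2(26) + (n-1)(2)]
600 = n/2 × [52 + 2n - 2]
1200 = n × [50 + 2n]
2n² + (50)n - 1200 = 0
Discriminant: Δ = (50)² - 4(2)(-1200) = 2500 + 9600 = 12100
√Δ = 110
n = [-(50) + √Δ] / (2·2) = (-50 + 110) / 4 = 60 / 4 = 15
(The negative root is discarded since n must be a positive integer.)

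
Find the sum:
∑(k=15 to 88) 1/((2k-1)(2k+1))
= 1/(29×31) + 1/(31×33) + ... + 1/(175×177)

Partial fractions: 1/((2k-1)(2k+1)) = (1/2)[1/(2k-1) - 1/(2k+1)]
The series telescopes:
= (1/2)[1/29 - 1/177]
= 74/5133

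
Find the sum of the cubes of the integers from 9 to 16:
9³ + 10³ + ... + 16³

Use ∑_{k=1}^{n} k³ = [n(n+1)/2]², then subtract the first 8 terms.
∑_{k=1}^{16} k³ = [16×17/2]² = 136² = 18496
∑_{k=1}^{8} k³ = [8×9/2]² = 36² = 1296
∑_{k=9}^{16} k³ = 18496 - 1296 = 17200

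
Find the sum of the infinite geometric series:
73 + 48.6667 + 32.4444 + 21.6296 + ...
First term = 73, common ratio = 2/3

For |r| < 1, S = a / (1 - r)
S = 73 / (1 - (2/3))
S = 73 / (1/3)
S = 219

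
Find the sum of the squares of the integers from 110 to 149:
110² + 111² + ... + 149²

Use ∑_{k=1}^{n} k² = n(n+1)(2n+1)/6, then subtract the first 109 terms.
∑_{k=1}^{149} k² = 149×150×299/6 = 1113775
∑_{k=1}^{109} k² = 109×110×219/6 = 437635
∑_{k=110}^{149} k² = 1113775 - 437635 = 676140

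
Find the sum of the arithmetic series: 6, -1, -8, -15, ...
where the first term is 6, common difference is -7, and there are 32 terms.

Sₙ = n/2 × (first + last)
Last term = a + (n-1)d = 6 + (32-1)×(-7) = -211
S_32 = 32/2 × (6 + (-211))
S_32 = 32/2 × (-205) = -3280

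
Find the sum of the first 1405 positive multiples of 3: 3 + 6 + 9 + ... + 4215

Factor out 3: = 3(1 + 2 + ... + 1405) = 3 × n(n+1)/2
= 3 × 1405×1406/2
= 3 × 987715
= 2963145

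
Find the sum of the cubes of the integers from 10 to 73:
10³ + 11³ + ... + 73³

Use ∑_{k=1}^{n} k³ = [n(n+1)/2]², then subtract the first 9 terms.
∑_{k=1}^{73} k³ = [73×74/2]² = 2701² = 7295401
∑_{k=1}^{9} k³ = [9×10/2]² = 45² = 2025
∑_{k=10}^{73} k³ = 7295401 - 2025 = 7293376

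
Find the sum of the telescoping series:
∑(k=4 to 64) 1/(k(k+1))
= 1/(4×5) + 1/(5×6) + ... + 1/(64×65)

Partial fractions: 1/(k(k+1)) = 1/k - 1/(k+1)
The series telescopes:
= (1/4 - 1/5) + (1/5 - 1/6) + ... + (1/64 - 1/65)
= 1/4 - 1/65
= 61/260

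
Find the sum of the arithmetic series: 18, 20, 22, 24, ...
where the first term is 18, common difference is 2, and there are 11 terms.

Sₙ = n/2 × (first + last)
Last term = a + (n-1)d = 18 + (11-1)×2 = 38
S_11 = 11/2 × (18 + 38)
S_11 = 11/2 × 56 = 308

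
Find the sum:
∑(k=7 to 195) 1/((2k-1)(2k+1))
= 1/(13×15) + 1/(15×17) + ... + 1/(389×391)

Partial fractions: 1/((2k-1)(2k+1)) = (1/2)[1/(2k-1) - 1/(2k+1)]
The series telescopes:
= (1/2)[1/13 - 1/391]
= 189/5083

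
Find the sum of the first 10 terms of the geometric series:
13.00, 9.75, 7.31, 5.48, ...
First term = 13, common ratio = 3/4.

Sₙ = a(1 - rⁿ) / (1 - r)
S_10 = 13(1 - (3/4)^10) / (1 - (3/4))
S_10 = 13(1 - (59049/1048576)) / (1/4)
S_10 = 12863851/262144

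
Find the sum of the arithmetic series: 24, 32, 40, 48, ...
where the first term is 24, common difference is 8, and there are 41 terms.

Sₙ = n/2 × (first + last)
Last term = a + (n-1)d = 24 + (41-1)×8 = 344
S_41 = 41/2 × (24 + 344)
S_41 = 41/2 × 368 = 7544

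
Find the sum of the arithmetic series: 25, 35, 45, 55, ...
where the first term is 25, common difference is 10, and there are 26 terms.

Sₙ = n/2 × (first + last)
Last term = a + (n-1)d = 25 + (26-1)×10 = 275
S_26 = 26/2 × (25 + 275)
S_26 = 26/2 × 300 = 3900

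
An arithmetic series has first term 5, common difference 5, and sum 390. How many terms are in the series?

Using S = n/2 × [2a + (n-1)d]
390 = n/2 × [2(5) + (n-1)(5)]
390 = n/2 × [10 + 5n - 5]
780 = n × [5 + 5n]
5n² + (5)n - 780 = 0
Discriminant: Δ = (5)² - 4(5)(-780) = 25 + 15600 = 15625
√Δ = 125
n = [-(5) + √Δ] / (2·5) = (-5 + 125) / 10 = 120 / 10 = 12
(The negative root is discarded since n must be a positive integer.)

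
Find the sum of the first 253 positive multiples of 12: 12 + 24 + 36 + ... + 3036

Factor out 12: = 12(1 + 2 + ... + 253) = 12 × n(n+1)/2
= 12 × 253×254/2
= 12 × 32131
= 385572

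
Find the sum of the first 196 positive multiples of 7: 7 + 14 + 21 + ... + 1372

Factor out 7: = 7(1 + 2 + ... + 196) = 7 × n(n+1)/2
= 7 × 196×197/2
= 7 × 19306
= 135142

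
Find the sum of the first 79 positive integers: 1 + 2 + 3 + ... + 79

Formula: ∑k = n(n+1)/2
= 79×80/2
= 6320/2
= 3160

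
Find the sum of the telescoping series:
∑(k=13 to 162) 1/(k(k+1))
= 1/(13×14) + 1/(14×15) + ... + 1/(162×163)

Partial fractions: 1/(k(k+1)) = 1/k - 1/(k+1)
The series telescopes:
= (1/13 - 1/14) + (1/14 - 1/15) + ... + (1/162 - 1/163)
= 1/13 - 1/163
= 150/2119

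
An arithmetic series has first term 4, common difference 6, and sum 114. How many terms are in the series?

Using S = n/2 × [2a + (n-1)d]
114 = n/2 × [2(4) + (n-1)(6)]
114 = n/2 × [8 + 6n - 6]
228 = n × [2 + 6n]
6n² + (2)n - 228 = 0
Discriminant: Δ = (2)² - 4(6)(-228) = 4 + 5472 = 5476
√Δ = 74
n = [-(2) + √Δ] / (2·6) = (-2 + 74) / 12 = 72 / 12 = 6
(The negative root is discarded since n must be a positive integer.)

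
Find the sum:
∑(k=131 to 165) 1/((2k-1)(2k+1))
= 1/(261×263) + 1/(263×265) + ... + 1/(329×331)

Partial fractions: 1/((2k-1)(2k+1)) = (1/2)[1/(2k-1) - 1/(2k+1)]
The series telescopes:
= (1/2)[1/261 - 1/331]
= 35/86391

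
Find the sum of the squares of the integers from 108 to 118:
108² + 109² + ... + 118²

Use ∑_{k=1}^{n} k² = n(n+1)(2n+1)/6, then subtract the first 107 terms.
∑_{k=1}^{118} k² = 118×119×237/6 = 554659
∑_{k=1}^{107} k² = 107×108×215/6 = 414090
∑_{k=108}^{118} k² = 554659 - 414090 = 140569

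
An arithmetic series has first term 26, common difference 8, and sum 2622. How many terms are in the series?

Using S = n/2 × [2a + (n-1)d]
2622 = n/2 × [2(26) + (n-1)(8)]
2622 = n/2 × [52 + 8n - 8]
5244 = n × [44 + 8n]
8n² + (44)n - 5244 = 0
Discriminant: Δ = (44)² - 4(8)(-5244) = 1936 + 167808 = 169744
√Δ = 412
n = [-(44) + √Δ] / (2·8) = (-44 + 412) / 16 = 368 / 16 = 23
(The negative root is discarded since n must be a positive integer.)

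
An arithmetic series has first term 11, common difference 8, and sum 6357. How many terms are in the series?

Using S = n/2 × [2a + (n-1)d]
6357 = n/2 × [2(11) + (n-1)(8)]
6357 = n/2 × [22 + 8n - 8]
12714 = n × [14 + 8n]
8n² + (14)n - 12714 = 0
Discriminant: Δ = (14)² - 4(8)(-12714) = 196 + 406848 = 407044
√Δ = 638
n = [-(14) + √Δ] / (2·8) = (-14 + 638) / 16 = 624 / 16 = 39
(The negative root is discarded since n must be a positive integer.)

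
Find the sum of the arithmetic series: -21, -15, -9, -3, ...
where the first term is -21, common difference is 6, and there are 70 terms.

Sₙ = n/2 × (first + last)
Last term = a + (n-1)d = -21 + (70-1)×6 = 393
S_70 = 70/2 × (-21 + 393)
S_70 = 70/2 × 372 = 13020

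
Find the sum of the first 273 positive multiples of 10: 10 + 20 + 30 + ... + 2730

Factor out 10: = 10(1 + 2 + ... + 273) = 10 × n(n+1)/2
= 10 × 273×274/2
= 10 × 37401
= 374010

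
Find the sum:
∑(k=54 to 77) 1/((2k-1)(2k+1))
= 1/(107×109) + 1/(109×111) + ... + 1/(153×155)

Partial fractions: 1/((2k-1)(2k+1)) = (1/2)[1/(2k-1) - 1/(2k+1)]
The series telescopes:
= (1/2)[1/107 - 1/155]
= 24/16585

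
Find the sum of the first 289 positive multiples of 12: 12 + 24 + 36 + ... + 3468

Factor out 12: = 12(1 + 2 + ... + 289) = 12 × n(n+1)/2
= 12 × 289×290/2
= 12 × 41905
= 502860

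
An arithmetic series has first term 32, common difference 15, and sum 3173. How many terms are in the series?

Using S = n/2 × [2a + (n-1)d]
3173 = n/2 × [2(32) + (n-1)(15)]
3173 = n/2 × [64 + 15n - 15]
6346 = n × [49 + 15n]
15n² + (49)n - 6346 = 0
Discriminant: Δ = (49)² - 4(15)(-6346) = 2401 + 380760 = 383161
√Δ = 619
n = [-(49) + √Δ] / (2·15) = (-49 + 619) / 30 = 570 / 30 = 19
(The negative root is discarded since n must be a positive integer.)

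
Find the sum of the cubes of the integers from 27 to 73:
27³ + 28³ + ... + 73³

Use ∑_{k=1}^{n} k³ = [n(n+1)/2]², then subtract the first 26 terms.
∑_{k=1}^{73} k³ = [73×74/2]² = 2701² = 7295401
∑_{k=1}^{26} k³ = [26×27/2]² = 351² = 123201
∑_{k=27}^{73} k³ = 7295401 - 123201 = 7172200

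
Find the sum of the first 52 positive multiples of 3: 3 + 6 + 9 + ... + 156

Factor out 3: = 3(1 + 2 + ... + 52) = 3 × n(n+1)/2
= 3 × 52×53/2
= 3 × 1378
= 4134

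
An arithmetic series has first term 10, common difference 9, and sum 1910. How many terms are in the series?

Using S = n/2 × [2a + (n-1)d]
1910 = n/2 × [2(10) + (n-1)(9)]
1910 = n/2 × [20 + 9n - 9]
3820 = n × [11 + 9n]
9n² + (11)n - 3820 = 0
Discriminant: Δ = (11)² - 4(9)(-3820) = 121 + 137520 = 137641
√Δ = 371
n = [-(11) + √Δ] / (2·9) = (-11 + 371) / 18 = 360 / 18 = 20
(The negative root is discarded since n must be a positive integer.)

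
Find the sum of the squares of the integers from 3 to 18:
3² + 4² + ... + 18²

Use ∑_{k=1}^{n} k² = n(n+1)(2n+1)/6, then subtract the first 2 terms.
∑_{k=1}^{18} k² = 18×19×37/6 = 2109
∑_{k=1}^{2} k² = 2×3×5/6 = 5
∑_{k=3}^{18} k² = 2109 - 5 = 2104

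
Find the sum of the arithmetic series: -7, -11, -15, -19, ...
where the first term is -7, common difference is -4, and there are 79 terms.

Sₙ = n/2 × (first + last)
Last term = a + (n-1)d = -7 + (79-1)×(-4) = -319
S_79 = 79/2 × (-7 + (-319))
S_79 = 79/2 × (-326) = -12877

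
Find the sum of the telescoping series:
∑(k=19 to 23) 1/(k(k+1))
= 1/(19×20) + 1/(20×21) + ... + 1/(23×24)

Partial fractions: 1/(k(k+1)) = 1/k - 1/(k+1)
The series telescopes:
= (1/19 - 1/20) + (1/20 - 1/21) + ... + (1/23 - 1/24)
= 1/19 - 1/24
= 5/456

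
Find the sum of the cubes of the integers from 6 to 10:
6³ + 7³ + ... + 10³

Use ∑_{k=1}^{n} k³ = [n(n+1)/2]², then subtract the first 5 terms.
∑_{k=1}^{10} k³ = [10×11/2]² = 55² = 3025
∑_{k=1}^{5} k³ = [5×6/2]² = 15² = 225
∑_{k=6}^{10} k³ = 3025 - 225 = 2800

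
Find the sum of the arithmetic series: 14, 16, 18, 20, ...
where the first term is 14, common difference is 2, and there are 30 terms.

Sₙ = n/2 × (first + last)
Last term = a + (n-1)d = 14 + (30-1)×2 = 72
S_30 = 30/2 × (14 + 72)
S_30 = 30/2 × 86 = 1290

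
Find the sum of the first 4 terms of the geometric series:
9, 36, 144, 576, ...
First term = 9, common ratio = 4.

Sₙ = a(1 - rⁿ) / (1 - r)
S_4 = 9(1 - 4^4) / (1 - 4)
S_4 = 9(1 - 256) / (-3)
S_4 = 765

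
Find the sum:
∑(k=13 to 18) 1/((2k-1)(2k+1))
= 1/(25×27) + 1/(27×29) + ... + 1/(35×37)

Partial fractions: 1/((2k-1)(2k+1)) = (1/2)[1/(2k-1) - 1/(2k+1)]
The series telescopes:
= (1/2)[1/25 - 1/37]
= 6/925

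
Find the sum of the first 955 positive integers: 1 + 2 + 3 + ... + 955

Formula: ∑k = n(n+1)/2
= 955×956/2
= 912980/2
= 456490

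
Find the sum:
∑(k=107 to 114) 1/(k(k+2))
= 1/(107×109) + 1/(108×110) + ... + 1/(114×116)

Partial fractions: 1/(k(k+2)) = (1/2)[1/k - 1/(k+2)]
Telescoping leaves the first two and last two terms:
= (1/2)[1/107 + 1/108 - 1/115 - 1/116]
= 24833/38539260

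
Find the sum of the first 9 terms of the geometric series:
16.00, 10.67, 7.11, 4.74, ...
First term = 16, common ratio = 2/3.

Sₙ = a(1 - rⁿ) / (1 - r)
S_9 = 16(1 - (2/3)^9) / (1 - (2/3))
S_9 = 16(1 - (512/19683)) / (1/3)
S_9 = 306736/6561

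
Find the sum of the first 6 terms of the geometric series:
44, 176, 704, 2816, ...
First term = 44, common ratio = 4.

Sₙ = a(1 - rⁿ) / (1 - r)
S_6 = 44(1 - 4^6) / (1 - 4)
S_6 = 44(1 - 4096) / (-3)
S_6 = 60060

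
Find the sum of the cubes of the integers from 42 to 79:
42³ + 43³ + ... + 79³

Use ∑_{k=1}^{n} k³ = [n(n+1)/2]², then subtract the first 41 terms.
∑_{k=1}^{79} k³ = [79×80/2]² = 3160² = 9985600
∑_{k=1}^{41} k³ = [41×42/2]² = 861² = 741321
∑_{k=42}^{79} k³ = 9985600 - 741321 = 9244279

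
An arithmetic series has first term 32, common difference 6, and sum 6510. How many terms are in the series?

Using S = n/2 × [2a + (n-1)d]
6510 = n/2 × [2(32) + (n-1)(6)]
6510 = n/2 × [64 + 6n - 6]
13020 = n × [58 + 6n]
6n² + (58)n - 13020 = 0
Discriminant: Δ = (58)² - 4(6)(-13020) = 3364 + 312480 = 315844
√Δ = 562
n = [-(58) + √Δ] / (2·6) = (-58 + 562) / 12 = 504 / 12 = 42
(The negative root is discarded since n must be a positive integer.)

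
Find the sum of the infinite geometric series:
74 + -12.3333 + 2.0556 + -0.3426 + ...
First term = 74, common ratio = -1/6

For |r| < 1, S = a / (1 - r)
S = 74 / (1 - (-1/6))
S = 74 / (7/6)
S = 444/7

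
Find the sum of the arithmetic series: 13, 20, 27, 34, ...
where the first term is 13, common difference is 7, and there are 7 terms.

Sₙ = n/2 × (first + last)
Last term = a + (n-1)d = 13 + (7-1)×7 = 55
S_7 = 7/2 × (13 + 55)
S_7 = 7/2 × 68 = 238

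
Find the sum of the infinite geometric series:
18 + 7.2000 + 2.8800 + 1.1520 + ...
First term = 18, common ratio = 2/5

For |r| < 1, S = a / (1 - r)
S = 18 / (1 - (2/5))
S = 18 / (3/5)
S = 30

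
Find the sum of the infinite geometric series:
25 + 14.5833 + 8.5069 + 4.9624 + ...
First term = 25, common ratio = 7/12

For |r| < 1, S = a / (1 - r)
S = 25 / (1 - (7/12))
S = 25 / (5/12)
S = 60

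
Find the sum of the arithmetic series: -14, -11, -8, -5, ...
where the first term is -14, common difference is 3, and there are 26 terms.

Sₙ = n/2 × (first + last)
Last term = a + (n-1)d = -14 + (26-1)×3 = 61
S_26 = 26/2 × (-14 + 61)
S_26 = 26/2 × 47 = 611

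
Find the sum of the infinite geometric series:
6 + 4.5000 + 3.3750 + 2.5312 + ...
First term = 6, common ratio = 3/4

For |r| < 1, S = a / (1 - r)
S = 6 / (1 - (3/4))
S = 6 / (1/4)
S = 24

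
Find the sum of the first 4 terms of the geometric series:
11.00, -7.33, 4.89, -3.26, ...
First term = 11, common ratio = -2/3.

Sₙ = a(1 - rⁿ) / (1 - r)
S_4 = 11(1 - (-2/3)^4) / (1 - (-2/3))
S_4 = 11(1 - (16/81)) / (5/3)
S_4 = 143/27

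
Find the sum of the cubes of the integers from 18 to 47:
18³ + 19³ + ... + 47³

Use ∑_{k=1}^{n} k³ = [n(n+1)/2]², then subtract the first 17 terms.
∑_{k=1}^{47} k³ = [47×48/2]² = 1128² = 1272384
∑_{k=1}^{17} k³ = [17×18/2]² = 153² = 23409
∑_{k=18}^{47} k³ = 1272384 - 23409 = 1248975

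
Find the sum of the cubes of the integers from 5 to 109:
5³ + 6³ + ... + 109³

Use ∑_{k=1}^{n} k³ = [n(n+1)/2]², then subtract the first 4 terms.
∑_{k=1}^{109} k³ = [109×110/2]² = 5995² = 35940025
∑_{k=1}^{4} k³ = [4×5/2]² = 10² = 100
∑_{k=5}^{109} k³ = 35940025 - 100 = 35939925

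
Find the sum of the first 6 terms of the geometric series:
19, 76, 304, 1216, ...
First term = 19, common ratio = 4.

Sₙ = a(1 - rⁿ) / (1 - r)
S_6 = 19(1 - 4^6) / (1 - 4)
S_6 = 19(1 - 4096) / (-3)
S_6 = 25935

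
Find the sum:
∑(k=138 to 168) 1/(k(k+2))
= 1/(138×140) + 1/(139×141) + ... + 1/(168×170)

Partial fractions: 1/(k(k+2)) = (1/2)[1/k - 1/(k+2)]
Telescoping leaves the first two and last two terms:
= (1/2)[1/138 + 1/139 - 1/169 - 1/170]
= 181939/137774715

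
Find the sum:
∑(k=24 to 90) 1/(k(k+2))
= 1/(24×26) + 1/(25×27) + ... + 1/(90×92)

Partial fractions: 1/(k(k+2)) = (1/2)[1/k - 1/(k+2)]
Telescoping leaves the first two and last two terms:
= (1/2)[1/24 + 1/25 - 1/91 - 1/92]
= 75107/2511600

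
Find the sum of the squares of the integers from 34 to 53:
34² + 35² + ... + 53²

Use ∑_{k=1}^{n} k² = n(n+1)(2n+1)/6, then subtract the first 33 terms.
∑_{k=1}^{53} k² = 53×54×107/6 = 51039
∑_{k=1}^{33} k² = 33×34×67/6 = 12529
∑_{k=34}^{53} k² = 51039 - 12529 = 38510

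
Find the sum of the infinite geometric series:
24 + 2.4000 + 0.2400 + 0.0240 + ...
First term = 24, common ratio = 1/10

For |r| < 1, S = a / (1 - r)
S = 24 / (1 - (1/10))
S = 24 / (9/10)
S = 80/3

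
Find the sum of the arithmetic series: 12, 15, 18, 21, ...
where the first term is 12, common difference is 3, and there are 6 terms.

Sₙ = n/2 × (first + last)
Last term = a + (n-1)d = 12 + (6-1)×3 = 27
S_6 = 6/2 × (12 + 27)
S_6 = 6/2 × 39 = 117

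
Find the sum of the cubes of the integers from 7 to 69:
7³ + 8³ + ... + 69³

Use ∑_{k=1}^{n} k³ = [n(n+1)/2]², then subtract the first 6 terms.
∑_{k=1}^{69} k³ = [69×70/2]² = 2415² = 5832225
∑_{k=1}^{6} k³ = [6×7/2]² = 21² = 441
∑_{k=7}^{69} k³ = 5832225 - 441 = 5831784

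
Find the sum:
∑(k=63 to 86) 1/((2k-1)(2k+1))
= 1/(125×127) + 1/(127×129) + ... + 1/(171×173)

Partial fractions: 1/((2k-1)(2k+1)) = (1/2)[1/(2k-1) - 1/(2k+1)]
The series telescopes:
= (1/2)[1/125 - 1/173]
= 24/21625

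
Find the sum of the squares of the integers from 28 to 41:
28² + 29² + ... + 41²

Use ∑_{k=1}^{n} k² = n(n+1)(2n+1)/6, then subtract the first 27 terms.
∑_{k=1}^{41} k² = 41×42×83/6 = 23821
∑_{k=1}^{27} k² = 27×28×55/6 = 6930
∑_{k=28}^{41} k² = 23821 - 6930 = 16891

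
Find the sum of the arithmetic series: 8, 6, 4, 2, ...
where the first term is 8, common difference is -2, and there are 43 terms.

Sₙ = n/2 × (first + last)
Last term = a + (n-1)d = 8 + (43-1)×(-2) = -76
S_43 = 43/2 × (8 + (-76))
S_43 = 43/2 × (-68) = -1462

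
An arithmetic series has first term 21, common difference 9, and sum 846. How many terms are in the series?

Using S = n/2 × [2a + (n-1)d]
846 = n/2 × [2(21) + (n-1)(9)]
846 = n/2 × [42 + 9n - 9]
1692 = n × [33 + 9n]
9n² + (33)n - 1692 = 0
Discriminant: Δ = (33)² - 4(9)(-1692) = 1089 + 60912 = 62001
√Δ = 249
n = [-(33) + √Δ] / (2·9) = (-33 + 249) / 18 = 216 / 18 = 12
(The negative root is discarded since n must be a positive integer.)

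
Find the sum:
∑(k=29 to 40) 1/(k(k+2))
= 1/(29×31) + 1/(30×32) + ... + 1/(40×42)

Partial fractions: 1/(k(k+2)) = (1/2)[1/k - 1/(k+2)]
Telescoping leaves the first two and last two terms:
= (1/2)[1/29 + 1/30 - 1/41 - 1/42]
= 2449/249690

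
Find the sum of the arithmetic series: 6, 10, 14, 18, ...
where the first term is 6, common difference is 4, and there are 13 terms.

Sₙ = n/2 × (first + last)
Last term = a + (n-1)d = 6 + (13-1)×4 = 54
S_13 = 13/2 × (6 + 54)
S_13 = 13/2 × 60 = 390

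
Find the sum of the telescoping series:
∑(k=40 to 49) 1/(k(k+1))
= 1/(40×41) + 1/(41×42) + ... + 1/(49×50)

Partial fractions: 1/(k(k+1)) = 1/k - 1/(k+1)
The series telescopes:
= (1/40 - 1/41) + (1/41 - 1/42) + ... + (1/49 - 1/50)
= 1/40 - 1/50
= 1/200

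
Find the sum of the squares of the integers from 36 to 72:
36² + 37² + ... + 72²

Use ∑_{k=1}^{n} k² = n(n+1)(2n+1)/6, then subtract the first 35 terms.
∑_{k=1}^{72} k² = 72×73×145/6 = 127020
∑_{k=1}^{35} k² = 35×36×71/6 = 14910
∑_{k=36}^{72} k² = 127020 - 14910 = 112110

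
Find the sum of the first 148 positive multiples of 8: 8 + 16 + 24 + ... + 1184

Factor out 8: = 8(1 + 2 + ... + 148) = 8 × n(n+1)/2
= 8 × 148×149/2
= 8 × 11026
= 88208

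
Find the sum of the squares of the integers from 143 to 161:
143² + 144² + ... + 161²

Use ∑_{k=1}^{n} k² = n(n+1)(2n+1)/6, then subtract the first 142 terms.
∑_{k=1}^{161} k² = 161×162×323/6 = 1404081
∑_{k=1}^{142} k² = 142×143×285/6 = 964535
∑_{k=143}^{161} k² = 1404081 - 964535 = 439546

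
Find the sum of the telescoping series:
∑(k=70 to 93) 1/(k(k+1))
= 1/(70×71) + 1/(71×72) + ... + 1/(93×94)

Partial fractions: 1/(k(k+1)) = 1/k - 1/(k+1)
The series telescopes:
= (1/70 - 1/71) + (1/71 - 1/72) + ... + (1/93 - 1/94)
= 1/70 - 1/94
= 6/1645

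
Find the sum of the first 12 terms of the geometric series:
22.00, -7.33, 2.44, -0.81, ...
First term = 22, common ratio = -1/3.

Sₙ = a(1 - rⁿ) / (1 - r)
S_12 = 22(1 - (-1/3)^12) / (1 - (-1/3))
S_12 = 22(1 - (1/531441)) / (4/3)
S_12 = 2922920/177147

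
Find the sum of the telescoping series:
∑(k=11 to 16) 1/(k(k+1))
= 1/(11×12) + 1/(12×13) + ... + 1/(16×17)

Partial fractions: 1/(k(k+1)) = 1/k - 1/(k+1)
The series telescopes:
= (1/11 - 1/12) + (1/12 - 1/13) + ... + (1/16 - 1/17)
= 1/11 - 1/17
= 6/187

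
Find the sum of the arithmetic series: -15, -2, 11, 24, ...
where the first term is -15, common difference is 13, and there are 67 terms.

Sₙ = n/2 × (first + last)
Last term = a + (n-1)d = -15 + (67-1)×13 = 843
S_67 = 67/2 × (-15 + 843)
S_67 = 67/2 × 828 = 27738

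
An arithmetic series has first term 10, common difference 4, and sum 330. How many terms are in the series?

Using S = n/2 × [2a + (n-1)d]
330 = n/2 × [2(10) + (n-1)(4)]
330 = n/2 × [20 + 4n - 4]
660 = n × [16 + 4n]
4n² + (16)n - 660 = 0
Discriminant: Δ = (16)² - 4(4)(-660) = 256 + 10560 = 10816
√Δ = 104
n = [-(16) + √Δ] / (2·4) = (-16 + 104) / 8 = 88 / 8 = 11
(The negative root is discarded since n must be a positive integer.)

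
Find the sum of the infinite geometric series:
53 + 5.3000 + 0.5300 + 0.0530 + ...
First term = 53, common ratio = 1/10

For |r| < 1, S = a / (1 - r)
S = 53 / (1 - (1/10))
S = 53 / (9/10)
S = 530/9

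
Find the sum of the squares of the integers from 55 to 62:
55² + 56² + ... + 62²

Use ∑_{k=1}^{n} k² = n(n+1)(2n+1)/6, then subtract the first 54 terms.
∑_{k=1}^{62} k² = 62×63×125/6 = 81375
∑_{k=1}^{54} k² = 54×55×109/6 = 53955
∑_{k=55}^{62} k² = 81375 - 53955 = 27420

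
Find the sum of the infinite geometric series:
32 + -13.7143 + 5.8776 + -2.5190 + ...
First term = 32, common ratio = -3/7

For |r| < 1, S = a / (1 - r)
S = 32 / (1 - (-3/7))
S = 32 / (10/7)
S = 112/5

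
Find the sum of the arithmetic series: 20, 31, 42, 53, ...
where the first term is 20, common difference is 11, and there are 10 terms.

Sₙ = n/2 × (first + last)
Last term = a + (n-1)d = 20 + (10-1)×11 = 119
S_10 = 10/2 × (20 + 119)
S_10 = 10/2 × 139 = 695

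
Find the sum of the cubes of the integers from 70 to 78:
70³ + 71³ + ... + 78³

Use ∑_{k=1}^{n} k³ = [n(n+1)/2]², then subtract the first 69 terms.
∑_{k=1}^{78} k³ = [78×79/2]² = 3081² = 9492561
∑_{k=1}^{69} k³ = [69×70/2]² = 2415² = 5832225
∑_{k=70}^{78} k³ = 9492561 - 5832225 = 3660336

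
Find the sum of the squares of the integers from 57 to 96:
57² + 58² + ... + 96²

Use ∑_{k=1}^{n} k² = n(n+1)(2n+1)/6, then subtract the first 56 terms.
∑_{k=1}^{96} k² = 96×97×193/6 = 299536
∑_{k=1}^{56} k² = 56×57×113/6 = 60116
∑_{k=57}^{96} k² = 299536 - 60116 = 239420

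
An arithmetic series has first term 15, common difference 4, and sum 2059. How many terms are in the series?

Using S = n/2 × [2a + (n-1)d]
2059 = n/2 × [2(15) + (n-1)(4)]
2059 = n/2 × [30 + 4n - 4]
4118 = n × [26 + 4n]
4n² + (26)n - 4118 = 0
Discriminant: Δ = (26)² - 4(4)(-4118) = 676 + 65888 = 66564
√Δ = 258
n = [-(26) + √Δ] / (2·4) = (-26 + 258) / 8 = 232 / 8 = 29
(The negative root is discarded since n must be a positive integer.)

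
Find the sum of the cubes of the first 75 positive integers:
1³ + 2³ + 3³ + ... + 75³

Formula: ∑k³ = [n(n+1)/2]²
= [75×76/2]²
= 2850²
= 8122500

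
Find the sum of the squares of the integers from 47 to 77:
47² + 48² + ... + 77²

Use ∑_{k=1}^{n} k² = n(n+1)(2n+1)/6, then subtract the first 46 terms.
∑_{k=1}^{77} k² = 77×78×155/6 = 155155
∑_{k=1}^{46} k² = 46×47×93/6 = 33511
∑_{k=47}^{77} k² = 155155 - 33511 = 121644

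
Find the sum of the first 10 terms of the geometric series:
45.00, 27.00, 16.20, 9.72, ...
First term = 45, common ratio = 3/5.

Sₙ = a(1 - rⁿ) / (1 - r)
S_10 = 45(1 - (3/5)^10) / (1 - (3/5))
S_10 = 45(1 - (59049/9765625)) / (2/5)
S_10 = 43679592/390625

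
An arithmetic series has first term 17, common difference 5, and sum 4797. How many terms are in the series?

Using S = n/2 × [2a + (n-1)d]
4797 = n/2 × [2(17) + (n-1)(5)]
4797 = n/2 × [34 + 5n - 5]
9594 = n × [29 + 5n]
5n² + (29)n - 9594 = 0
Discriminant: Δ = (29)² - 4(5)(-9594) = 841 + 191880 = 192721
√Δ = 439
n = [-(29) + √Δ] / (2·5) = (-29 + 439) / 10 = 410 / 10 = 41
(The negative root is discarded since n must be a positive integer.)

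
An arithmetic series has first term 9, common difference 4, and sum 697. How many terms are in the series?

Using S = n/2 × [2a + (n-1)d]
697 = n/2 × [2(9) + (n-1)(4)]
697 = n/2 × [18 + 4n - 4]
1394 = n × [14 + 4n]
4n² + (14)n - 1394 = 0
Discriminant: Δ = (14)² - 4(4)(-1394) = 196 + 22304 = 22500
√Δ = 150
n = [-(14) + √Δ] / (2·4) = (-14 + 150) / 8 = 136 / 8 = 17
(The negative root is discarded since n must be a positive integer.)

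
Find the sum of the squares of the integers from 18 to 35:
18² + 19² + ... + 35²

Use ∑_{k=1}^{n} k² = n(n+1)(2n+1)/6, then subtract the first 17 terms.
∑_{k=1}^{35} k² = 35×36×71/6 = 14910
∑_{k=1}^{17} k² = 17×18×35/6 = 1785
∑_{k=18}^{35} k² = 14910 - 1785 = 13125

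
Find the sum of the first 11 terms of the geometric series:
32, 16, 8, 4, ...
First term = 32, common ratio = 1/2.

Sₙ = a(1 - rⁿ) / (1 - r)
S_11 = 32(1 - (1/2)^11) / (1 - (1/2))
S_11 = 32(1 - (1/2048)) / (1/2)
S_11 = 2047/32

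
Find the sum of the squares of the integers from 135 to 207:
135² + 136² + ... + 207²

Use ∑_{k=1}^{n} k² = n(n+1)(2n+1)/6, then subtract the first 134 terms.
∑_{k=1}^{207} k² = 207×208×415/6 = 2978040
∑_{k=1}^{134} k² = 134×135×269/6 = 811035
∑_{k=135}^{207} k² = 2978040 - 811035 = 2167005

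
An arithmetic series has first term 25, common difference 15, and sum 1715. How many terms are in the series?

Using S = n/2 × [2a + (n-1)d]
1715 = n/2 × [2(25) + (n-1)(15)]
1715 = n/2 × [50 + 15n - 15]
3430 = n × [35 + 15n]
15n² + (35)n - 3430 = 0
Discriminant: Δ = (35)² - 4(15)(-3430) = 1225 + 205800 = 207025
√Δ = 455
n = [-(35) + √Δ] / (2·15) = (-35 + 455) / 30 = 420 / 30 = 14
(The negative root is discarded since n must be a positive integer.)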